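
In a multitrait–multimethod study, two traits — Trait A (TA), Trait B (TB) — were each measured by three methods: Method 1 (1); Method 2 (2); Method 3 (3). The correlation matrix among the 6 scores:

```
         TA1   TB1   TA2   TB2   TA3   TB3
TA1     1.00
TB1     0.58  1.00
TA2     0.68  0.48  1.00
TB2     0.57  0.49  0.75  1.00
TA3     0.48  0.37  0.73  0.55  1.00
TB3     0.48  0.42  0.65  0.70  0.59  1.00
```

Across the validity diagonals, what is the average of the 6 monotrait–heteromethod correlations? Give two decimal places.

Convergent values: 0.68, 0.48, 0.73, 0.49, 0.42, 0.70; mean = 3.50/6 = 0.58.

0.58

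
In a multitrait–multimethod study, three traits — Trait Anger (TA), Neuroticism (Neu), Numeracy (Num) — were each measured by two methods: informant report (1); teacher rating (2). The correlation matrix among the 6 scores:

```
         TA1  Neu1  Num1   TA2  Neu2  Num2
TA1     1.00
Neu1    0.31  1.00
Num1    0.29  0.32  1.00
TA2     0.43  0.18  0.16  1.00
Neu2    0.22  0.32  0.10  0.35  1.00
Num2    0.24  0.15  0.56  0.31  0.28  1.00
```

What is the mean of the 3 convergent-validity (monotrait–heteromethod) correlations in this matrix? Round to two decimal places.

Convergent values: 0.43, 0.32, 0.56; mean = 1.31/3 = 0.44.

0.44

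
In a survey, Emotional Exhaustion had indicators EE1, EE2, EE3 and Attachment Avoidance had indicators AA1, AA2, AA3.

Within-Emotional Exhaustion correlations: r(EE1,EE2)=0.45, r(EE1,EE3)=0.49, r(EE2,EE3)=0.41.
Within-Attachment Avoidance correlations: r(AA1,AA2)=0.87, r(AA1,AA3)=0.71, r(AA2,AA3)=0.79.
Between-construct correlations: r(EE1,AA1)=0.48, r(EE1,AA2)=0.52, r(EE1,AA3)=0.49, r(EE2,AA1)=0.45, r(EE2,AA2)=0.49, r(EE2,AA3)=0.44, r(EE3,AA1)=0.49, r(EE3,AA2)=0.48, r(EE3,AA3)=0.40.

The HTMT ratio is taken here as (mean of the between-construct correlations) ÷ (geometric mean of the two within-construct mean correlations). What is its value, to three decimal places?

0.790

Mean heterotrait r = 4.24/9 = 0.4711.
Mean within-EE = 1.35/3 = 0.4500; mean within-AA = 2.37/3 = 0.7900.
Geometric mean = √(0.4500 × 0.7900) = 0.5962.
HTMT = 0.4711 / 0.5962 = 0.790.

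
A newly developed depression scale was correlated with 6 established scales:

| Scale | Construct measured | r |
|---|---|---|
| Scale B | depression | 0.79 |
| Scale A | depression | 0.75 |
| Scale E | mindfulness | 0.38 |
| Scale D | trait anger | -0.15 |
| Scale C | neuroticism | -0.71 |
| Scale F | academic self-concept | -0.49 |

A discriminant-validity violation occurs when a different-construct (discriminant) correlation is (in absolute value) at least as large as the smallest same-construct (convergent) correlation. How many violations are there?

0

Convergent (same construct = depression): Scale B, Scale A.
Smallest convergent = 0.75. Discriminant |r|: 0.38, 0.15, 0.71, 0.49; count ≥ 0.75 → 0.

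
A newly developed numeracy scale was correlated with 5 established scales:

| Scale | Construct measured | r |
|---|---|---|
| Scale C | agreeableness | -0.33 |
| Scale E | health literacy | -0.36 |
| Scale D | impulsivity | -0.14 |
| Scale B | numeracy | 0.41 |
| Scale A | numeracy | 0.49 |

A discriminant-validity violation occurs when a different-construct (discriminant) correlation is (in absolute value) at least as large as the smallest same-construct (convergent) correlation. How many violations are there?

Convergent (same construct = numeracy): Scale B, Scale A.
Smallest convergent = 0.41. Discriminant |r|: 0.33, 0.36, 0.14; count ≥ 0.41 → 0.

0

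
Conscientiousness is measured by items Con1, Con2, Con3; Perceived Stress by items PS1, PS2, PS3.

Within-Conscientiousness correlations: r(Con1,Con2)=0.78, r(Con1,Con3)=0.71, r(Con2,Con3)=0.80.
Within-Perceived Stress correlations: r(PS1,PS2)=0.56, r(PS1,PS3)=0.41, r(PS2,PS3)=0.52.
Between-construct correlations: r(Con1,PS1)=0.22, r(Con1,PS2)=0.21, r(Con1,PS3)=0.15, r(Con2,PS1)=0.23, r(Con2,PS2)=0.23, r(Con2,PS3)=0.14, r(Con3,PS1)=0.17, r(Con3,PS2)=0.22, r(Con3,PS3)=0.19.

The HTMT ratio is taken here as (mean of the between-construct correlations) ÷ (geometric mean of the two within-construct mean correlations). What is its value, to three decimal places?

0.318

Mean heterotrait r = 1.76/9 = 0.1956.
Mean within-Con = 2.29/3 = 0.7633; mean within-PS = 1.49/3 = 0.4967.
Geometric mean = √(0.7633 × 0.4967) = 0.6157.
HTMT = 0.1956 / 0.6157 = 0.318.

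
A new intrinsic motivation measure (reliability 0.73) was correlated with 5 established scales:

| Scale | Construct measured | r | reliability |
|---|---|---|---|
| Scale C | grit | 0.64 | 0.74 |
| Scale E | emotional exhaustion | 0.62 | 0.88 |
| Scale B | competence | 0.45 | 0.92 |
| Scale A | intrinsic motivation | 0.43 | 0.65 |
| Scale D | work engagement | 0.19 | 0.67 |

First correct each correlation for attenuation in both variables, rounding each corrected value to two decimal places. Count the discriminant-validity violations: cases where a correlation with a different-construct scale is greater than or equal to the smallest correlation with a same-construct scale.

Disattenuated r (r / √(r_scale · r_new)):
  Scale C (disc): 0.64 / √(0.74·0.73) = 0.87
  Scale E (disc): 0.62 / √(0.88·0.73) = 0.77
  Scale B (disc): 0.45 / √(0.92·0.73) = 0.55
  Scale A (conv): 0.43 / √(0.65·0.73) = 0.62
  Scale D (disc): 0.19 / √(0.67·0.73) = 0.27
Smallest convergent = 0.62. Discriminant values: 0.87, 0.77, 0.55, 0.27; count ≥ 0.62 → 2.

2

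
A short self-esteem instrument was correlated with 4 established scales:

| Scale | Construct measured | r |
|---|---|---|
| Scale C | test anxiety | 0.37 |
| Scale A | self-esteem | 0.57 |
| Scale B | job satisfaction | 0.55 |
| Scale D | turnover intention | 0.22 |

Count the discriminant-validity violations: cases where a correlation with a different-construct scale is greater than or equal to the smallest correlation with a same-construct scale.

Convergent (same construct = self-esteem): Scale A.
Smallest convergent = 0.57. Discriminant values: 0.37, 0.55, 0.22; count ≥ 0.57 → 0.

0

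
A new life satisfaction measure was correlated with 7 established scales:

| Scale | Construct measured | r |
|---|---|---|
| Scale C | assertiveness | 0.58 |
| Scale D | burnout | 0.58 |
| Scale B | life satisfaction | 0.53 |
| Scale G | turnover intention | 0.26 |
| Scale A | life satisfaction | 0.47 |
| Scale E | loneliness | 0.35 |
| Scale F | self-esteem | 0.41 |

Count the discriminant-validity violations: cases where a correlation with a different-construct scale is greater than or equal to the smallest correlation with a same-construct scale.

Convergent (same construct = life satisfaction): Scale B, Scale A.
Smallest convergent = 0.47. Discriminant values: 0.58, 0.58, 0.26, 0.35, 0.41; count ≥ 0.47 → 2.

2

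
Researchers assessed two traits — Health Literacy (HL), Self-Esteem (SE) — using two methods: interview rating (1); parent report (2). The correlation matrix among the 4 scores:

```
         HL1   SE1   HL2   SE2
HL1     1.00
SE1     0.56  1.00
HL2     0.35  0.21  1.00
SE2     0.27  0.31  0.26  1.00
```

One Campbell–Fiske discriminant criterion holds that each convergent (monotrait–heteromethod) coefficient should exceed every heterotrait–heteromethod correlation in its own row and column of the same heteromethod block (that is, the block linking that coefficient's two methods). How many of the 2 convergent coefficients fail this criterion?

0

Convergent coefficients and their comparison sets:
HL (methods 1·2): 0.35 vs {0.27, 0.21} → pass.
SE (methods 1·2): 0.31 vs {0.21, 0.27} → pass.
0 of 2 fail.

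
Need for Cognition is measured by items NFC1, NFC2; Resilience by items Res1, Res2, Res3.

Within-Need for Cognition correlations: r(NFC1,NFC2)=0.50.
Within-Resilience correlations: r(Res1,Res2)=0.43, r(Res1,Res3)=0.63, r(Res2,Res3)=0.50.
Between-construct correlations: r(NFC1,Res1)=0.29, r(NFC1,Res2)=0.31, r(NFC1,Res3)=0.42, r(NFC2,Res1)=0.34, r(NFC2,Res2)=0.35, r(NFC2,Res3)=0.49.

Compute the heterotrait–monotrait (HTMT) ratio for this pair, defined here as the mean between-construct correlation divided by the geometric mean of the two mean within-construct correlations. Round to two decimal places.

0.72

Between-construct mean = 2.20/6 = 0.3667.
Mean within-NFC = 0.50/1 = 0.5000; mean within-Res = 1.56/3 = 0.5200.
Geometric mean = √(0.5000 × 0.5200) = 0.5099.
HTMT = 0.3667 / 0.5099 = 0.72.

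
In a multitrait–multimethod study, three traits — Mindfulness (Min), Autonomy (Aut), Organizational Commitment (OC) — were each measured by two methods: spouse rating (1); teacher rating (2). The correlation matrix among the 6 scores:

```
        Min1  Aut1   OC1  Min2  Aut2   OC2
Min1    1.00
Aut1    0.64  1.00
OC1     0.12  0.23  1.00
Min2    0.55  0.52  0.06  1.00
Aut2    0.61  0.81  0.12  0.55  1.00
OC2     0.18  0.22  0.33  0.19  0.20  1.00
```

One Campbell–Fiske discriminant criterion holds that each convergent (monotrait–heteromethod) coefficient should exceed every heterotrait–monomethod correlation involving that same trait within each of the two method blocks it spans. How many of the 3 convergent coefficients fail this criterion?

Checking each validity diagonal entry against its comparison values:
Min (methods 1·2): 0.55 vs {0.64, 0.55, 0.12, 0.19} → fail.
Aut (methods 1·2): 0.81 vs {0.64, 0.55, 0.23, 0.20} → pass.
OC (methods 1·2): 0.33 vs {0.12, 0.19, 0.23, 0.20} → pass.
1 of 3 fail.

1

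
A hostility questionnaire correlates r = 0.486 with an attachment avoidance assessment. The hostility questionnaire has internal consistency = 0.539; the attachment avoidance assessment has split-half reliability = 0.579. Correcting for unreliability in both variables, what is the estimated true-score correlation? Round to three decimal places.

0.870

r_true = r_obs / √(r_xx · r_yy) = 0.486 / √(0.539 × 0.579) = 0.486 / √0.312081 = 0.486 / 0.5586 ≈ 0.870.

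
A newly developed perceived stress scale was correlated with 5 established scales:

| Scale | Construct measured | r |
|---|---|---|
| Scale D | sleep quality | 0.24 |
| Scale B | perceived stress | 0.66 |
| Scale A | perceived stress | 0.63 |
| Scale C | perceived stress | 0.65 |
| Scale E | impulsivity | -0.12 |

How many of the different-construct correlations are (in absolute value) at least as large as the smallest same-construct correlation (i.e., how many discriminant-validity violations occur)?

Convergent (same construct = perceived stress): Scale B, Scale A, Scale C.
Smallest convergent = 0.63. Discriminant |r|: 0.24, 0.12; count ≥ 0.63 → 0.

0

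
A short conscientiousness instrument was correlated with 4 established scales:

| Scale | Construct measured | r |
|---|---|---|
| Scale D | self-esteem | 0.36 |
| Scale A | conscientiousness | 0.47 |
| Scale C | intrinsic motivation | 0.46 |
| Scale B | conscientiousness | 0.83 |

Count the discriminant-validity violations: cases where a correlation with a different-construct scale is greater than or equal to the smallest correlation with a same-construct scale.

0

Convergent (same construct = conscientiousness): Scale A, Scale B.
Smallest convergent = 0.47. Discriminant values: 0.36, 0.46; count ≥ 0.47 → 0.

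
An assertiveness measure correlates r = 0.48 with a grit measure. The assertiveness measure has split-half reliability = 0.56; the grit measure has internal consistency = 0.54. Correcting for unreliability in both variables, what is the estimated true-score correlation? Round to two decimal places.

0.87

r_true = r_obs / √(r_xx · r_yy) = 0.48 / √(0.56 × 0.54) = 0.48 / √0.3024 = 0.48 / 0.5499 ≈ 0.87.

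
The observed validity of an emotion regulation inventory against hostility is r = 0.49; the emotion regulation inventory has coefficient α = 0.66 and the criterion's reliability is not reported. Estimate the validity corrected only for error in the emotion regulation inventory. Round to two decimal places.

0.60

Single correction: r_c = r_obs / √r_xx = 0.49 / √0.66 = 0.49 / 0.8124 ≈ 0.60.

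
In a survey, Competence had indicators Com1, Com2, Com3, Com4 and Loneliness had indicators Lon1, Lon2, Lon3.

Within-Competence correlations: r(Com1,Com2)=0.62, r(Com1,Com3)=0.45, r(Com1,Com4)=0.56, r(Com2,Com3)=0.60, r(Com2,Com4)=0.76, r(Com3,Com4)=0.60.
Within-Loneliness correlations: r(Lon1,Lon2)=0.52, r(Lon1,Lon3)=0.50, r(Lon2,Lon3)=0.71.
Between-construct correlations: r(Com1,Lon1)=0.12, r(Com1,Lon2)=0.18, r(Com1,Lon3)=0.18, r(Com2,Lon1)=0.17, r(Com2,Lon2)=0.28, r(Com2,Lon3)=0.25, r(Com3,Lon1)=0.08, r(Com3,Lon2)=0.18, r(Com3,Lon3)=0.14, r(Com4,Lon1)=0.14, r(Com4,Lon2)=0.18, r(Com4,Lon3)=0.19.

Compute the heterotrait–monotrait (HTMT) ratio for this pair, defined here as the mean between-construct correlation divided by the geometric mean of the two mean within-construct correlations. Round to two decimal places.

0.30

Mean heterotrait r = 2.09/12 = 0.1742.
Mean within-Com = 3.59/6 = 0.5983; mean within-Lon = 1.73/3 = 0.5767.
Geometric mean = √(0.5983 × 0.5767) = 0.5874.
HTMT = 0.1742 / 0.5874 = 0.30.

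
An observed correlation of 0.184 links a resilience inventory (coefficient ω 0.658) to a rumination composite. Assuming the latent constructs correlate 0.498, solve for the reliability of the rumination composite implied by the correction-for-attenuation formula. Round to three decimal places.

0.207

r_true = r_obs / √(r_xx · r_yy) ⇒ 0.498 = 0.184 / √(0.658 · r_yy).
√(0.658 · r_yy) = 0.184 / 0.498 = 0.3695; 0.658 · r_yy = 0.1365; r_yy = 0.1365 / 0.658 ≈ 0.207.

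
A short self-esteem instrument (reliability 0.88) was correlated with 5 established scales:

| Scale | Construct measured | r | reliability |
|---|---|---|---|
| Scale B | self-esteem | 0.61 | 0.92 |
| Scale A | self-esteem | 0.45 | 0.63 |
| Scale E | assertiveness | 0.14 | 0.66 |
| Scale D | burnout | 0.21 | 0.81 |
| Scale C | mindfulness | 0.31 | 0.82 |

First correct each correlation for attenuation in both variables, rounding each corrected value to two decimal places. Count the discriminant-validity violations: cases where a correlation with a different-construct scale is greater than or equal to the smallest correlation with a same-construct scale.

Disattenuated r (r / √(r_scale · r_new)):
  Scale B (conv): 0.61 / √(0.92·0.88) = 0.68
  Scale A (conv): 0.45 / √(0.63·0.88) = 0.60
  Scale E (disc): 0.14 / √(0.66·0.88) = 0.18
  Scale D (disc): 0.21 / √(0.81·0.88) = 0.25
  Scale C (disc): 0.31 / √(0.82·0.88) = 0.36
Smallest convergent = 0.60. Discriminant values: 0.18, 0.25, 0.36; count ≥ 0.60 → 0.

0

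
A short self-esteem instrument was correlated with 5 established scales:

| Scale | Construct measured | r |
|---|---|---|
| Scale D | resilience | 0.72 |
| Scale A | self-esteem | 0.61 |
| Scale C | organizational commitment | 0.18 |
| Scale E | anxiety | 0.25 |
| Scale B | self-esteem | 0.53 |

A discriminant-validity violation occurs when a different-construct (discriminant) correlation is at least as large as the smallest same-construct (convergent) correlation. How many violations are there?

1

Convergent (same construct = self-esteem): Scale A, Scale B.
Smallest convergent = 0.53. Discriminant values: 0.72, 0.18, 0.25; count ≥ 0.53 → 1.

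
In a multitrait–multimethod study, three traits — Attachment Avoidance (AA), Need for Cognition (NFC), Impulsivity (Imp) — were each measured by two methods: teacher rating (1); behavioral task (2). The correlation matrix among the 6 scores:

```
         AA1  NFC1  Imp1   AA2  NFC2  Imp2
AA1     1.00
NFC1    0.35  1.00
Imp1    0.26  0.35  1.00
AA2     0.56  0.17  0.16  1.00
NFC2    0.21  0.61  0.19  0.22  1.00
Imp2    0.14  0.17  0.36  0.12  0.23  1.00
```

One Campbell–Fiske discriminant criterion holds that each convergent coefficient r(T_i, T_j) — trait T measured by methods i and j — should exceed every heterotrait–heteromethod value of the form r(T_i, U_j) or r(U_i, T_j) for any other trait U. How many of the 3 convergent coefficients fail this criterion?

0

Convergent coefficients and their comparison sets:
AA (methods 1·2): 0.56 vs {0.21, 0.17, 0.14, 0.16} → pass.
NFC (methods 1·2): 0.61 vs {0.17, 0.21, 0.17, 0.19} → pass.
Imp (methods 1·2): 0.36 vs {0.16, 0.14, 0.19, 0.17} → pass.
0 of 3 fail.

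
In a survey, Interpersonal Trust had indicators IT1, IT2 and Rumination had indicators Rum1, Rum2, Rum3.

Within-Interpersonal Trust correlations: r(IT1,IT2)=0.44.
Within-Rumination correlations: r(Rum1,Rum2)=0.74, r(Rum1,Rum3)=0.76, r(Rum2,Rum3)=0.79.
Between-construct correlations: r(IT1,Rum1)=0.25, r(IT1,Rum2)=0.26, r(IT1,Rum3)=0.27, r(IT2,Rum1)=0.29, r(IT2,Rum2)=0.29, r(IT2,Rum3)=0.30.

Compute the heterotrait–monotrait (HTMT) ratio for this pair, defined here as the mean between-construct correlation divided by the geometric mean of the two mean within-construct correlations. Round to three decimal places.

Mean between = 1.66/6 = 0.2767.
Mean within-IT = 0.44/1 = 0.4400; mean within-Rum = 2.29/3 = 0.7633.
Geometric mean = √(0.4400 × 0.7633) = 0.5795.
HTMT = 0.2767 / 0.5795 = 0.477.

0.477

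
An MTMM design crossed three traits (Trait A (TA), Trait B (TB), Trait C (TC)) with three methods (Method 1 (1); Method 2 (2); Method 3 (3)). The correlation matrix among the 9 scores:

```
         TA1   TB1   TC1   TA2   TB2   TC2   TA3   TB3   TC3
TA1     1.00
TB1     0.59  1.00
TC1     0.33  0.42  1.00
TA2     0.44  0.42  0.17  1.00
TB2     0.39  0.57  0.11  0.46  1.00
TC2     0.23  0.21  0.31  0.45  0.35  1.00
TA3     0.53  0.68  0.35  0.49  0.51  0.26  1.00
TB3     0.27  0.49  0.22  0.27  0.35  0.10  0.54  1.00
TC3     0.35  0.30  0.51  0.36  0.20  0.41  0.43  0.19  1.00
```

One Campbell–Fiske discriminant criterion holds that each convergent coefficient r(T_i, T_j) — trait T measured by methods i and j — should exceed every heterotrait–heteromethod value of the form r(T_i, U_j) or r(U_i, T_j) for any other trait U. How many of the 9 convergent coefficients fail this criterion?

4

Convergent coefficients and their comparison sets:
TA (methods 1·2): 0.44 vs {0.39, 0.42, 0.23, 0.17} → pass.
TA (methods 1·3): 0.53 vs {0.27, 0.68, 0.35, 0.35} → fail.
TA (methods 2·3): 0.49 vs {0.27, 0.51, 0.36, 0.26} → fail.
TB (methods 1·2): 0.57 vs {0.42, 0.39, 0.21, 0.11} → pass.
TB (methods 1·3): 0.49 vs {0.68, 0.27, 0.30, 0.22} → fail.
TB (methods 2·3): 0.35 vs {0.51, 0.27, 0.20, 0.10} → fail.
TC (methods 1·2): 0.31 vs {0.17, 0.23, 0.11, 0.21} → pass.
TC (methods 1·3): 0.51 vs {0.35, 0.35, 0.22, 0.30} → pass.
TC (methods 2·3): 0.41 vs {0.26, 0.36, 0.10, 0.20} → pass.
4 of 9 fail.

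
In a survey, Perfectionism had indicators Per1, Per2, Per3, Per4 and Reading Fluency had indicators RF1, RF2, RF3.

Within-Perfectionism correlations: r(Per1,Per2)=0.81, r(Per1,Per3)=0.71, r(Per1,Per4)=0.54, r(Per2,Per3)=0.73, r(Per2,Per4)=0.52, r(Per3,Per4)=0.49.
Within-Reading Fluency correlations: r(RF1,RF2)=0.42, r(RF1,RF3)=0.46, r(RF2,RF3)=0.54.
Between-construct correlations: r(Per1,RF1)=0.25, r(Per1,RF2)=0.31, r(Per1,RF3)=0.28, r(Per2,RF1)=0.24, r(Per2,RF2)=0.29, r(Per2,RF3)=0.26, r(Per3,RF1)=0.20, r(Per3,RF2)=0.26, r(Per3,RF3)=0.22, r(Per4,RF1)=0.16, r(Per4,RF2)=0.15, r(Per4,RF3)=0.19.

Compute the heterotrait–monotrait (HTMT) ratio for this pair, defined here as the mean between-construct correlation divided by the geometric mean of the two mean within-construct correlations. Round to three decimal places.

0.428

Mean heterotrait r = 2.81/12 = 0.2342.
Mean within-Per = 3.80/6 = 0.6333; mean within-RF = 1.42/3 = 0.4733.
Geometric mean = √(0.6333 × 0.4733) = 0.5475.
HTMT = 0.2342 / 0.5475 = 0.428.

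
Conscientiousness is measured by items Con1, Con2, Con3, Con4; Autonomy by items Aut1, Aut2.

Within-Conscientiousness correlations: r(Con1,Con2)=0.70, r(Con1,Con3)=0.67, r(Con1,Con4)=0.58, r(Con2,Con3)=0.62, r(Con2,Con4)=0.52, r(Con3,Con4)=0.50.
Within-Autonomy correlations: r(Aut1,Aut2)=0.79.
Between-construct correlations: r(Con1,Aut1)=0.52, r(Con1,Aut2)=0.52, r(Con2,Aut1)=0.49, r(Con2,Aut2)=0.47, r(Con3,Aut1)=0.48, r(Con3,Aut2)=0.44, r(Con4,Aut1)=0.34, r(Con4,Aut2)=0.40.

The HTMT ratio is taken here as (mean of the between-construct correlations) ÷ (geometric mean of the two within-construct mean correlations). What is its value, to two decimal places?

0.67

Between-construct mean = 3.66/8 = 0.4575.
Mean within-Con = 3.59/6 = 0.5983; mean within-Aut = 0.79/1 = 0.7900.
Geometric mean = √(0.5983 × 0.7900) = 0.6875.
HTMT = 0.4575 / 0.6875 = 0.67.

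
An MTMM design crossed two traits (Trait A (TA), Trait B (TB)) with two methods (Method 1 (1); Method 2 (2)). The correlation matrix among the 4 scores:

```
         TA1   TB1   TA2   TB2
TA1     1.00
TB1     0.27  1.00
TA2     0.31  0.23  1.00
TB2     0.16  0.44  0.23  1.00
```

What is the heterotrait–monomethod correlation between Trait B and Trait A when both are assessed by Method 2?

Different traits, same method: r(TB2, TA2) = 0.23.

0.23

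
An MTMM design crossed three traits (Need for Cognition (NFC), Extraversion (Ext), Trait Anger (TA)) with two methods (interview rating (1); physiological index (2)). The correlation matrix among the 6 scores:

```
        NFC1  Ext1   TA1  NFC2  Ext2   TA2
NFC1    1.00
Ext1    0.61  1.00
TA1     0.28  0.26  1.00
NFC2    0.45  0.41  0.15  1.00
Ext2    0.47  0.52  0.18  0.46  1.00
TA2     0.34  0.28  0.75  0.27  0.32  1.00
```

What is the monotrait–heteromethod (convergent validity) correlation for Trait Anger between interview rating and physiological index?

0.75

Same trait (TA), different methods: r(TA1, TA2) = 0.75.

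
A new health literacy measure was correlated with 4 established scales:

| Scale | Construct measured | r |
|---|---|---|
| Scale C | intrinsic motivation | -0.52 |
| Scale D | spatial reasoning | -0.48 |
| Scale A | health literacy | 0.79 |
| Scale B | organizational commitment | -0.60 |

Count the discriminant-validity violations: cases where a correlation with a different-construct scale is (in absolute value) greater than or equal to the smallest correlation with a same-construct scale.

0

Convergent (same construct = health literacy): Scale A.
Smallest convergent = 0.79. Discriminant |r|: 0.52, 0.48, 0.60; count ≥ 0.79 → 0.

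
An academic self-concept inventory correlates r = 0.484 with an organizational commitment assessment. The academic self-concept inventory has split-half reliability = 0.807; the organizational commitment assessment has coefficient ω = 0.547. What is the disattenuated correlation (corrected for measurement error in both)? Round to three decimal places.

r_true = r_obs / √(r_xx · r_yy) = 0.484 / √(0.807 × 0.547) = 0.484 / √0.441429 = 0.484 / 0.6644 ≈ 0.728.

0.728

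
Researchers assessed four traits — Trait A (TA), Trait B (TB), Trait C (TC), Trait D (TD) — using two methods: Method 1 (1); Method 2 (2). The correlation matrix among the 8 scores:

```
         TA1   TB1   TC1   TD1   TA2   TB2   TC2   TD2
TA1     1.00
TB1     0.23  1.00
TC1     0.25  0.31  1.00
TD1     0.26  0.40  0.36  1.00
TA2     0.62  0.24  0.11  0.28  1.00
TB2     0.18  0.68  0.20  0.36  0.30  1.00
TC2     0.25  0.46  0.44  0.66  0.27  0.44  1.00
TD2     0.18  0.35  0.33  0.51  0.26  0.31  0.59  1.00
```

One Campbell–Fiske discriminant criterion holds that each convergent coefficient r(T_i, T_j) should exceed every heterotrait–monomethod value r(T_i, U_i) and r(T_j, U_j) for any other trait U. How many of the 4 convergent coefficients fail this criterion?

2

Each convergent coefficient versus the relevant comparison correlations:
TA (methods 1·2): 0.62 vs {0.23, 0.30, 0.25, 0.27, 0.26, 0.26} → pass.
TB (methods 1·2): 0.68 vs {0.23, 0.30, 0.31, 0.44, 0.40, 0.31} → pass.
TC (methods 1·2): 0.44 vs {0.25, 0.27, 0.31, 0.44, 0.36, 0.59} → fail.
TD (methods 1·2): 0.51 vs {0.26, 0.26, 0.40, 0.31, 0.36, 0.59} → fail.
2 of 4 fail.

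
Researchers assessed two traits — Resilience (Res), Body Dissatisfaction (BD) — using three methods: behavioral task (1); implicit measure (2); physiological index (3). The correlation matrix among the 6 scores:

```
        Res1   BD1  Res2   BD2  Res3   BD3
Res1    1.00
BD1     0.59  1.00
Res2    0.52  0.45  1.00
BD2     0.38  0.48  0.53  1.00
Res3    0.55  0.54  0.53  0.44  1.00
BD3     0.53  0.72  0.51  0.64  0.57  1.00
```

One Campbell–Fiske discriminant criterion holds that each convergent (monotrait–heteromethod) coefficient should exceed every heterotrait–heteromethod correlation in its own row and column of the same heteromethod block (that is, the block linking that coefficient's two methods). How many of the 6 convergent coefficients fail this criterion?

0

Each convergent coefficient versus the relevant comparison correlations:
Res (methods 1·2): 0.52 vs {0.38, 0.45} → pass.
Res (methods 1·3): 0.55 vs {0.53, 0.54} → pass.
Res (methods 2·3): 0.53 vs {0.51, 0.44} → pass.
BD (methods 1·2): 0.48 vs {0.45, 0.38} → pass.
BD (methods 1·3): 0.72 vs {0.54, 0.53} → pass.
BD (methods 2·3): 0.64 vs {0.44, 0.51} → pass.
0 of 6 fail.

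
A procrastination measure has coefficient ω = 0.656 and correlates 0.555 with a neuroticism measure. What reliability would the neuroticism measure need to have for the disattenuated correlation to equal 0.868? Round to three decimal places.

r_true = r_obs / √(r_xx · r_yy) ⇒ 0.868 = 0.555 / √(0.656 · r_yy).
√(0.656 · r_yy) = 0.555 / 0.868 = 0.6394; 0.656 · r_yy = 0.4088; r_yy = 0.4088 / 0.656 ≈ 0.623.

0.623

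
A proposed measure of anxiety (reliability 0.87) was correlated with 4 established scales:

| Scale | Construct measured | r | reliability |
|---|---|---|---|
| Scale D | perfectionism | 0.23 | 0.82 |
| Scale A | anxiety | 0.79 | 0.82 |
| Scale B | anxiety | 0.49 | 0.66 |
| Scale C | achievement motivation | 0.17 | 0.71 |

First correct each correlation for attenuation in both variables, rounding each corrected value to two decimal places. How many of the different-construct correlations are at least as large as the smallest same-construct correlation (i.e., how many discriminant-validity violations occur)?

0

Disattenuated r (r / √(r_scale · r_new)):
  Scale D (disc): 0.23 / √(0.82·0.87) = 0.27
  Scale A (conv): 0.79 / √(0.82·0.87) = 0.94
  Scale B (conv): 0.49 / √(0.66·0.87) = 0.65
  Scale C (disc): 0.17 / √(0.71·0.87) = 0.22
Smallest convergent = 0.65. Discriminant values: 0.27, 0.22; count ≥ 0.65 → 0.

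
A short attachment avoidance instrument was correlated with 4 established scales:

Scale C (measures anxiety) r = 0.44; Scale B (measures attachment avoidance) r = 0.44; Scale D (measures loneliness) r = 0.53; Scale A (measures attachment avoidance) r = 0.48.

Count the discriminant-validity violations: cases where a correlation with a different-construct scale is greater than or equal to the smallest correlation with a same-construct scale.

2

Convergent (same construct = attachment avoidance): Scale B, Scale A.
Smallest convergent = 0.44. Discriminant values: 0.44, 0.53; count ≥ 0.44 → 2.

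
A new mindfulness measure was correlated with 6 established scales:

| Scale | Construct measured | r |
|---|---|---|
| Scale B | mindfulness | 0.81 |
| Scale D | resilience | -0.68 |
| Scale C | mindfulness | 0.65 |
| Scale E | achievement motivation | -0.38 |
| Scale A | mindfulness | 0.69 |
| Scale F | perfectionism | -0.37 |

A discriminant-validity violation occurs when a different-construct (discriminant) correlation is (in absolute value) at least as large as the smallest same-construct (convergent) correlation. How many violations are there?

Convergent (same construct = mindfulness): Scale B, Scale C, Scale A.
Smallest convergent = 0.65. Discriminant |r|: 0.68, 0.38, 0.37; count ≥ 0.65 → 1.

1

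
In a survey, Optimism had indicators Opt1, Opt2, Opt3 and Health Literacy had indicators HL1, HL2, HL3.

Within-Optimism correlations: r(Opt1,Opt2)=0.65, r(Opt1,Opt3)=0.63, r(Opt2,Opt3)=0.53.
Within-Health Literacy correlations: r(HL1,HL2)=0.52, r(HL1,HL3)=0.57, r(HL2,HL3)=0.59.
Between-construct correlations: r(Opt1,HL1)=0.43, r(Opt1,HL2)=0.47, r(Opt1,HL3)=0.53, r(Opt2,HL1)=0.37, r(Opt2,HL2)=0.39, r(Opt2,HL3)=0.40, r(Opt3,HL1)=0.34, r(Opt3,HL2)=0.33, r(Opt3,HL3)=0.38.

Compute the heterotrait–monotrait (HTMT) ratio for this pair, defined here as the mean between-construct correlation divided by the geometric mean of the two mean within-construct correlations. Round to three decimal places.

Mean between = 3.64/9 = 0.4044.
Mean within-Opt = 1.81/3 = 0.6033; mean within-HL = 1.68/3 = 0.5600.
Geometric mean = √(0.6033 × 0.5600) = 0.5812.
HTMT = 0.4044 / 0.5812 = 0.696.

0.696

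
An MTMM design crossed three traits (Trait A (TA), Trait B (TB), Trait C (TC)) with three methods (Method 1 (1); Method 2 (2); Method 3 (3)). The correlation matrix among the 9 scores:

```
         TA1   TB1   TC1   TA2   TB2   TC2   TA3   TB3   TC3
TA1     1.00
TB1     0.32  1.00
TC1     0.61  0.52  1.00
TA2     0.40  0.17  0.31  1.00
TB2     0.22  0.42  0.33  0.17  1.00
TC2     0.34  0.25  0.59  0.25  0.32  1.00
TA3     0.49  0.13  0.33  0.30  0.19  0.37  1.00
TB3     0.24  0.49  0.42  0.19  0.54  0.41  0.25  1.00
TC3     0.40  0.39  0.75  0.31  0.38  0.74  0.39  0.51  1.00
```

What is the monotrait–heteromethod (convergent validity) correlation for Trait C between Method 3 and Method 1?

Same trait (TC), different methods: r(TC3, TC1) = 0.75.

0.75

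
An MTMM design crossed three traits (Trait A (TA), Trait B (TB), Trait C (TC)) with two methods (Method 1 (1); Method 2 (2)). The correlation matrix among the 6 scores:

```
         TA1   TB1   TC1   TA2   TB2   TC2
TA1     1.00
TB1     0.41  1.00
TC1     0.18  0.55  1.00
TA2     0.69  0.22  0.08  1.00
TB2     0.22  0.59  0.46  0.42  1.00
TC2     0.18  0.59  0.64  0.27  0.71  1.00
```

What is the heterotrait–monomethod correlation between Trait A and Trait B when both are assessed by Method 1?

0.41

Different traits, same method: r(TA1, TB1) = 0.41.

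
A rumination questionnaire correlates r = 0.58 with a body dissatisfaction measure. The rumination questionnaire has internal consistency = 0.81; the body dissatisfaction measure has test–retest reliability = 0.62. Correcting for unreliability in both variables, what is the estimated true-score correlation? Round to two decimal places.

0.82

r_true = r_obs / √(r_xx · r_yy) = 0.58 / √(0.81 × 0.62) = 0.58 / √0.5022 = 0.58 / 0.7087 ≈ 0.82.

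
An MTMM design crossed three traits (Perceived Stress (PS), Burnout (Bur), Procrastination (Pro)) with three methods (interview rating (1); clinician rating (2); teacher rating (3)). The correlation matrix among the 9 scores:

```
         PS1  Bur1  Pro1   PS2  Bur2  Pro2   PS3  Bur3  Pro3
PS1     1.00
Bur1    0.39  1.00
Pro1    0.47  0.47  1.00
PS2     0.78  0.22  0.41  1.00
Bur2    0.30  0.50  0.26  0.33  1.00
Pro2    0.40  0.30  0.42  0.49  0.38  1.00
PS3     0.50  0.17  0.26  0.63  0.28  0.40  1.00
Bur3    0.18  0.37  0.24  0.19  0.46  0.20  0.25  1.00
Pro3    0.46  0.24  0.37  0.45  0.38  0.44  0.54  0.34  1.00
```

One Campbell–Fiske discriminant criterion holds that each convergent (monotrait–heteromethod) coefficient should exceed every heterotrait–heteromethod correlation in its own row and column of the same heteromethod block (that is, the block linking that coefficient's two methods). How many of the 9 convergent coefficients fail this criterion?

2

Checking each validity diagonal entry against its comparison values:
PS (methods 1·2): 0.78 vs {0.30, 0.22, 0.40, 0.41} → pass.
PS (methods 1·3): 0.50 vs {0.18, 0.17, 0.46, 0.26} → pass.
PS (methods 2·3): 0.63 vs {0.19, 0.28, 0.45, 0.40} → pass.
Bur (methods 1·2): 0.50 vs {0.22, 0.30, 0.30, 0.26} → pass.
Bur (methods 1·3): 0.37 vs {0.17, 0.18, 0.24, 0.24} → pass.
Bur (methods 2·3): 0.46 vs {0.28, 0.19, 0.38, 0.20} → pass.
Pro (methods 1·2): 0.42 vs {0.41, 0.40, 0.26, 0.30} → pass.
Pro (methods 1·3): 0.37 vs {0.26, 0.46, 0.24, 0.24} → fail.
Pro (methods 2·3): 0.44 vs {0.40, 0.45, 0.20, 0.38} → fail.
2 of 9 fail.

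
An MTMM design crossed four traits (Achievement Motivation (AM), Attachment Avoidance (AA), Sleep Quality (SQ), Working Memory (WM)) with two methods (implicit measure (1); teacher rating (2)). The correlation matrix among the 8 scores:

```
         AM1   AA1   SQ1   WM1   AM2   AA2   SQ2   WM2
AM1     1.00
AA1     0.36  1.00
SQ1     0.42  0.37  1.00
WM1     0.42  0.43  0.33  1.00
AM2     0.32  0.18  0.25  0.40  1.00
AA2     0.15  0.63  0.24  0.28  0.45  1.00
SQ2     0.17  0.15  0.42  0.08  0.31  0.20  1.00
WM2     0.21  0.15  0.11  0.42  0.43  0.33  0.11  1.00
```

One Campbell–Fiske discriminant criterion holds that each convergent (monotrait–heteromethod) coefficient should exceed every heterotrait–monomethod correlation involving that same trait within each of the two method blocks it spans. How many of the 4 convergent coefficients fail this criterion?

3

Each convergent coefficient versus the relevant comparison correlations:
AM (methods 1·2): 0.32 vs {0.36, 0.45, 0.42, 0.31, 0.42, 0.43} → fail.
AA (methods 1·2): 0.63 vs {0.36, 0.45, 0.37, 0.20, 0.43, 0.33} → pass.
SQ (methods 1·2): 0.42 vs {0.42, 0.31, 0.37, 0.20, 0.33, 0.11} → fail.
WM (methods 1·2): 0.42 vs {0.42, 0.43, 0.43, 0.33, 0.33, 0.11} → fail.
3 of 4 fail.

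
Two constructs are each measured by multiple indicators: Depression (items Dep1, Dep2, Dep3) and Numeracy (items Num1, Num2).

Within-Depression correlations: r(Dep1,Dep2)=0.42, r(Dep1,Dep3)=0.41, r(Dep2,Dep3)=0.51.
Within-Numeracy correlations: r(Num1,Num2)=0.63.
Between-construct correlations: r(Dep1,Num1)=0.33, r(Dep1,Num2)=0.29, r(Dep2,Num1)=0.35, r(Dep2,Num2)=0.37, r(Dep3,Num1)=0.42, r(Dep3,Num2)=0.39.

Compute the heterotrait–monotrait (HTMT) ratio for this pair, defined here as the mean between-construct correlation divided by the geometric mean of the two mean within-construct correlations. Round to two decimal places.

Mean heterotrait r = 2.15/6 = 0.3583.
Mean within-Dep = 1.34/3 = 0.4467; mean within-Num = 0.63/1 = 0.6300.
Geometric mean = √(0.4467 × 0.6300) = 0.5305.
HTMT = 0.3583 / 0.5305 = 0.68.

0.68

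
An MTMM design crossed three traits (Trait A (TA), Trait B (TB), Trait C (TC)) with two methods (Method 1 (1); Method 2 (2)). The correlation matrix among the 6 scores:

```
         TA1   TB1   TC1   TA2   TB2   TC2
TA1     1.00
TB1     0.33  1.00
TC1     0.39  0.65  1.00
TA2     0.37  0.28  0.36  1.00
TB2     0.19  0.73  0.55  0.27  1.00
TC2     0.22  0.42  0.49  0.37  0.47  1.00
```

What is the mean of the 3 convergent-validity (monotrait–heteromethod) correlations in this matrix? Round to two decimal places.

Convergent values: 0.37, 0.73, 0.49; mean = 1.59/3 = 0.53.

0.53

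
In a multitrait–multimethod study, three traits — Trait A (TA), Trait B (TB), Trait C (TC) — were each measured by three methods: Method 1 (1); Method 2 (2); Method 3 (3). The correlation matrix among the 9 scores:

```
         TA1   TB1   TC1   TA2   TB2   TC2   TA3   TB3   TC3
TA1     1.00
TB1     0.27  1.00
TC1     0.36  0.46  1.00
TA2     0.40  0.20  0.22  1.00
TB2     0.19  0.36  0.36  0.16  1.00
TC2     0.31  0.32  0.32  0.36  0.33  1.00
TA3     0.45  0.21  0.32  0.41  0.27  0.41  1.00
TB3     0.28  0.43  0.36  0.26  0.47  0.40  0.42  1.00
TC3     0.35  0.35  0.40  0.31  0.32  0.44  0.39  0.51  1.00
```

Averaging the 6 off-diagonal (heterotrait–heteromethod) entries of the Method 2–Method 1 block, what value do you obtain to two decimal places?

HTHM values (method 2 × method 1): 0.20, 0.22, 0.19, 0.36, 0.31, 0.32; mean = 1.60/6 = 0.27.

0.27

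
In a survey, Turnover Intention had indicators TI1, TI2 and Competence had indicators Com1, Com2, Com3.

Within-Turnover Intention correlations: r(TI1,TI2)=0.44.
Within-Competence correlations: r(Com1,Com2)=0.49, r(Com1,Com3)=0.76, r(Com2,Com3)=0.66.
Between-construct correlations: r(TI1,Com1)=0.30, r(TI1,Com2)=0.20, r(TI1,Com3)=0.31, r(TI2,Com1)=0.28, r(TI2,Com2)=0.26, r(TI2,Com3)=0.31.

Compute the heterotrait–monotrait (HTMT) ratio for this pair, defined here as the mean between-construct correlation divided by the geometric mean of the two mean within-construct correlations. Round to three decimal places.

Between-construct mean = 1.66/6 = 0.2767.
Mean within-TI = 0.44/1 = 0.4400; mean within-Com = 1.91/3 = 0.6367.
Geometric mean = √(0.4400 × 0.6367) = 0.5293.
HTMT = 0.2767 / 0.5293 = 0.523.

0.523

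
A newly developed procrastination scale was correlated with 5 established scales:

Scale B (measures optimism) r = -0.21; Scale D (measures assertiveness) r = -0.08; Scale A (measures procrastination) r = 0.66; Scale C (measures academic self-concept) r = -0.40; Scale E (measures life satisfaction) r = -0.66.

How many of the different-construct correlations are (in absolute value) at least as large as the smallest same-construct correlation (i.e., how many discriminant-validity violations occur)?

1

Convergent (same construct = procrastination): Scale A.
Smallest convergent = 0.66. Discriminant |r|: 0.21, 0.08, 0.40, 0.66; count ≥ 0.66 → 1.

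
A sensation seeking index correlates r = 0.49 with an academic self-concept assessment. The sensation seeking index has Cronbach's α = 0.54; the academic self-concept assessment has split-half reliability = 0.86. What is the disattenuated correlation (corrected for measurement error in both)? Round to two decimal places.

r_true = r_obs / √(r_xx · r_yy) = 0.49 / √(0.54 × 0.86) = 0.49 / √0.4644 = 0.49 / 0.6815 ≈ 0.72.

0.72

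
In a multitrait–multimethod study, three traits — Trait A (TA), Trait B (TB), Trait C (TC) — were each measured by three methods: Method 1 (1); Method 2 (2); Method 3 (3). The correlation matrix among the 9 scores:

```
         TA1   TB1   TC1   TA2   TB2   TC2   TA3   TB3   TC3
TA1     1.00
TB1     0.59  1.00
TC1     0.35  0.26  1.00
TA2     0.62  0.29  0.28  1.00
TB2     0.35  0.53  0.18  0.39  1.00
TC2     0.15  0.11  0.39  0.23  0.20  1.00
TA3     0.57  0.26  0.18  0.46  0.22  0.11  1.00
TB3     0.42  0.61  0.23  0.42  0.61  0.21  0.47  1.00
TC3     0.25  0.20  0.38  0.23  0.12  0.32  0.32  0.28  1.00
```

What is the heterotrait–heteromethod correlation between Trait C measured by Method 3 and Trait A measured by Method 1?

Different traits and methods: r(TC3, TA1) = 0.25.

0.25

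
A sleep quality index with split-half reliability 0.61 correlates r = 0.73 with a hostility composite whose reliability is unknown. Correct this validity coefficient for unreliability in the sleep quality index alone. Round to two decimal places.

0.93

Single correction: r_c = r_obs / √r_xx = 0.73 / √0.61 = 0.73 / 0.7810 ≈ 0.93.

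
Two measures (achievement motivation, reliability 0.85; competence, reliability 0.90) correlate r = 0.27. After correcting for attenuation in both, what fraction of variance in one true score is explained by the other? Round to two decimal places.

0.10

Disattenuated r = 0.27 / √(0.85 × 0.90) = 0.27 / 0.8746 = 0.3087.
Shared true-score variance = 0.3087² = 0.0953 ≈ 0.10.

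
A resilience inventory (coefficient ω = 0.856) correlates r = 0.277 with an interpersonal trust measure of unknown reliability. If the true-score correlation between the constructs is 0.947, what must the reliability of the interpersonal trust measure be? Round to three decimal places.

0.100

r_true = r_obs / √(r_xx · r_yy) ⇒ 0.947 = 0.277 / √(0.856 · r_yy).
√(0.856 · r_yy) = 0.277 / 0.947 = 0.2925; 0.856 · r_yy = 0.0856; r_yy = 0.0856 / 0.856 ≈ 0.100.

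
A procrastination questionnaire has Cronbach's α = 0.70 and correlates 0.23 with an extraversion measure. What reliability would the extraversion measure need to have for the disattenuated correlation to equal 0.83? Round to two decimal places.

r_true = r_obs / √(r_xx · r_yy) ⇒ 0.83 = 0.23 / √(0.70 · r_yy).
√(0.70 · r_yy) = 0.23 / 0.83 = 0.2771; 0.70 · r_yy = 0.0768; r_yy = 0.0768 / 0.70 ≈ 0.11.

0.11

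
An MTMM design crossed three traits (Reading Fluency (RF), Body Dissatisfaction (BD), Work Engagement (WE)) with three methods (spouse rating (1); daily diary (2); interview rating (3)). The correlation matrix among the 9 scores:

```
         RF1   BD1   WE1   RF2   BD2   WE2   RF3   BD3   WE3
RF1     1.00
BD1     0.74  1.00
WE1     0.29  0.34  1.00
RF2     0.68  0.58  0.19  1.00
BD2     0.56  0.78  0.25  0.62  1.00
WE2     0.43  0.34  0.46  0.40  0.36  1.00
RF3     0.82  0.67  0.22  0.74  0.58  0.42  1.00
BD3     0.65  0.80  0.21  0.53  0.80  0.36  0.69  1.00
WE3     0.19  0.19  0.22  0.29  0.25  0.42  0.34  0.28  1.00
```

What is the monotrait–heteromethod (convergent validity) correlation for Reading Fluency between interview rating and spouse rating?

0.82

Same trait (RF), different methods: r(RF3, RF1) = 0.82.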